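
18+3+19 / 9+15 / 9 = 223 / 9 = 24.78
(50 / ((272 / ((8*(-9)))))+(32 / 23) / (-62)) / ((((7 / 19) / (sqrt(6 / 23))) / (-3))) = 9159729*sqrt(138) / 1951481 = 55.14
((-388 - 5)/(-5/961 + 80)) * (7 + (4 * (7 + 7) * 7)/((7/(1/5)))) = -11456081/128125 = -89.41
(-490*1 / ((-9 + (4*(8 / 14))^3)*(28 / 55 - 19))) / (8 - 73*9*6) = -660275 / 288348993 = -0.00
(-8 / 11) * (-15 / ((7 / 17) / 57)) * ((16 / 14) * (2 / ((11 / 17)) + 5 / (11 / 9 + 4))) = 278141760 / 39809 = 6986.91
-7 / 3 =-2.33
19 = 19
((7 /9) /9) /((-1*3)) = -7 /243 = -0.03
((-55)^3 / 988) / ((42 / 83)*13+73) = -2761825 / 1305148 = -2.12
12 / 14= 6 / 7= 0.86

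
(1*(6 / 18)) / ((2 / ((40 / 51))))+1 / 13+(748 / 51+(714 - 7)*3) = 4248254 / 1989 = 2135.87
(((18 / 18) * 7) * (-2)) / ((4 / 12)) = -42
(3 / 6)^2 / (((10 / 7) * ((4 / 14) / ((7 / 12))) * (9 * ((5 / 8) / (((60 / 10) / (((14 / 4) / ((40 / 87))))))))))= 0.05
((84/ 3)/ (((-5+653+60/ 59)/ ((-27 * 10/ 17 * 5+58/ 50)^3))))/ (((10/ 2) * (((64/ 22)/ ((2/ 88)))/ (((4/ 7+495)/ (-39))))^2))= -3730884312447815695501/ 91565950245120000000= -40.75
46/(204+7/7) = 46/205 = 0.22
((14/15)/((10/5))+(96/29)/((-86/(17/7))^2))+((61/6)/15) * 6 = 178769212/39411435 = 4.54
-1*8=-8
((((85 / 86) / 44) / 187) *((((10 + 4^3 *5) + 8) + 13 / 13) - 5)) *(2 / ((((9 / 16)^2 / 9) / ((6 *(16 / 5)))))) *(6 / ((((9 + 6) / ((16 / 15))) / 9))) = 21889024 / 130075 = 168.28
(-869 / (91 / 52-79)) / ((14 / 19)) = 33022 / 2163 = 15.27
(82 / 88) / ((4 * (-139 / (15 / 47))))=-615 / 1149808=-0.00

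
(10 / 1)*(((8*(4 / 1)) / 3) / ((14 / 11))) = 1760 / 21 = 83.81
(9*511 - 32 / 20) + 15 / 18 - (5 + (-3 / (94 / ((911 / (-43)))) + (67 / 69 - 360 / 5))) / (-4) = 8519209243 / 1859320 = 4581.90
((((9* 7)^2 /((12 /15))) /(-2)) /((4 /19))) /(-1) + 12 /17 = 6410319 /544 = 11783.67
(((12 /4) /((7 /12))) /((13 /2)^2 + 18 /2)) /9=16 /1435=0.01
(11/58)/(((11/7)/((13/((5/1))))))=0.31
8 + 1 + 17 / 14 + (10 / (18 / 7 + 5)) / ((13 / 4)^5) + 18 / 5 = 19034155143 / 1377497030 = 13.82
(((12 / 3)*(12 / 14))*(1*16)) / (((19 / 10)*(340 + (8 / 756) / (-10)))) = 518400 / 6104681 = 0.08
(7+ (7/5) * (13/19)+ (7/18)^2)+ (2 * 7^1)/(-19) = 226919/30780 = 7.37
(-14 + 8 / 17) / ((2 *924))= -115 / 15708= -0.01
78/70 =39/35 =1.11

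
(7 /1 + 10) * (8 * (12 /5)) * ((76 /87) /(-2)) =-20672 /145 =-142.57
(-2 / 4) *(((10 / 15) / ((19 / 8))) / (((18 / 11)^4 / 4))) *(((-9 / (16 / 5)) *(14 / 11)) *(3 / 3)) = 46585 / 166212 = 0.28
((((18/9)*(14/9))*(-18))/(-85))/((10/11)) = 308/425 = 0.72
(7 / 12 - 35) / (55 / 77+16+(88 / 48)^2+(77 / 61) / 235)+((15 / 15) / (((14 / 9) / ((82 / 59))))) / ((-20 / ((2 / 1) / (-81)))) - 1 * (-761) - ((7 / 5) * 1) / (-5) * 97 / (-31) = 316962206344872961 / 417929302668150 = 758.41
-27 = -27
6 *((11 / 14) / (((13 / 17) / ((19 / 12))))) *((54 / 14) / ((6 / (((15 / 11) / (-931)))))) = -2295 / 249704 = -0.01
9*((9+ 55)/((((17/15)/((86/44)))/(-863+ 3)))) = -159753600/187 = -854297.33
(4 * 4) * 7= 112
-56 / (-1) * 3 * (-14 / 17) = -138.35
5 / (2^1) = 5 / 2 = 2.50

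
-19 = -19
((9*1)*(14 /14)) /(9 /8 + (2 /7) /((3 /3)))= 504 /79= 6.38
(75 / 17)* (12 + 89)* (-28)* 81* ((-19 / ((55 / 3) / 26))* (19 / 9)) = 10750161240 / 187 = 57487493.26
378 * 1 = 378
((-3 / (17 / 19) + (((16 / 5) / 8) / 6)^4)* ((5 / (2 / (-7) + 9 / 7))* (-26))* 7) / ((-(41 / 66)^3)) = -5592123625088 / 439371375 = -12727.56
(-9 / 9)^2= 1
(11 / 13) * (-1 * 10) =-110 / 13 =-8.46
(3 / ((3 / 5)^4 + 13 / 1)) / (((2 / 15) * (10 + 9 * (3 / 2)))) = 0.07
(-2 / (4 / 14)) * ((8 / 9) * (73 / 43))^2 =-2387392 / 149769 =-15.94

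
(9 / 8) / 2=9 / 16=0.56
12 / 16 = 3 / 4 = 0.75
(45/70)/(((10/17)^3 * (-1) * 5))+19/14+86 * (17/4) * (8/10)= 20518783/70000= 293.13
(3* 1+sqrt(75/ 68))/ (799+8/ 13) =13* sqrt(51)/ 70686+13/ 3465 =0.01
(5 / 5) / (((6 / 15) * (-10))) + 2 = 1.75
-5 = -5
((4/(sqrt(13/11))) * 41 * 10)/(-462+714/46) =-37720 * sqrt(143)/133497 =-3.38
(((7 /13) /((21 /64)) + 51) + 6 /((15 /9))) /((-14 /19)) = -76.33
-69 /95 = -0.73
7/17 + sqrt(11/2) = 7/17 + sqrt(22)/2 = 2.76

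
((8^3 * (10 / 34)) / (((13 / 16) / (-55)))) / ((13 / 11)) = -24780800 / 2873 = -8625.41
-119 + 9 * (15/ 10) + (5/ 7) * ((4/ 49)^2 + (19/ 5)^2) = -15997063/ 168070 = -95.18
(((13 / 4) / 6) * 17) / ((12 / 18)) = 221 / 16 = 13.81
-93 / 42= -31 / 14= -2.21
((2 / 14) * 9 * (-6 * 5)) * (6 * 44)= -10182.86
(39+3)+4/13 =550/13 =42.31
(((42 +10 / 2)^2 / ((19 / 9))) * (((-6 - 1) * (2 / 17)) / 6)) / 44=-46389 / 14212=-3.26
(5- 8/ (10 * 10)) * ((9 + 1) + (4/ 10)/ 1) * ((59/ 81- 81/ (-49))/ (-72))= -2518958/ 1488375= -1.69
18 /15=6 /5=1.20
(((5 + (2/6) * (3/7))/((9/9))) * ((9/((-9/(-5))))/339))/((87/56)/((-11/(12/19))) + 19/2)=3135/388946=0.01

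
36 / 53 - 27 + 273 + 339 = 31041 / 53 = 585.68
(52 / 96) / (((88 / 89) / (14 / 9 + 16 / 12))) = 15041 / 9504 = 1.58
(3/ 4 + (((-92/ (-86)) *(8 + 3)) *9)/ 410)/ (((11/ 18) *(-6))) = -106659/ 387860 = -0.27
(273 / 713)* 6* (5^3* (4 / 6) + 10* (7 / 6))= 155610 / 713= 218.25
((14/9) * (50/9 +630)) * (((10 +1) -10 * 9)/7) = -903760/81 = -11157.53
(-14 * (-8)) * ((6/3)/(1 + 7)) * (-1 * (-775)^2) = -16817500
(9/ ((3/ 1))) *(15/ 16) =45/ 16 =2.81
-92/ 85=-1.08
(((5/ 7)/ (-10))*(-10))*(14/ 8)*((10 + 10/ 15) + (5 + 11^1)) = 100/ 3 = 33.33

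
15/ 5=3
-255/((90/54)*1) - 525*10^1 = -5403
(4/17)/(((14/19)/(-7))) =-38/17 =-2.24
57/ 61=0.93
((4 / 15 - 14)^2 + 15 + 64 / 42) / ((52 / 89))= 28753853 / 81900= 351.08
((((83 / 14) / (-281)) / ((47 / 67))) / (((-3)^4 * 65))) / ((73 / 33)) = -61171 / 23688207270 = -0.00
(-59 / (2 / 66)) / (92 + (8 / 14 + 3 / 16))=-72688 / 3463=-20.99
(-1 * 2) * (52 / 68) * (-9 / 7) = 234 / 119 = 1.97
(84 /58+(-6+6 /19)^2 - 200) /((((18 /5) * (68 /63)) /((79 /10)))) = -481215623 /1423784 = -337.98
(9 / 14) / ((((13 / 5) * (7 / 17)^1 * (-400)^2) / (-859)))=-131427 / 40768000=-0.00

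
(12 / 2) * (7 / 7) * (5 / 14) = 15 / 7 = 2.14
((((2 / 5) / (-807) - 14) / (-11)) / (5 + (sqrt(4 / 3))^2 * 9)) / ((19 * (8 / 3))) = 14123 / 9557570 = 0.00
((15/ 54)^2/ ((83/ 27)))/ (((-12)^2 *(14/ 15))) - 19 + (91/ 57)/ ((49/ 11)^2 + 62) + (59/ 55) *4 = -14.69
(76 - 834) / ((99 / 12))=-91.88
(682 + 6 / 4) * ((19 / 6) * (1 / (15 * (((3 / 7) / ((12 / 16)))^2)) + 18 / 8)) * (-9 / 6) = -15298097 / 1920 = -7967.76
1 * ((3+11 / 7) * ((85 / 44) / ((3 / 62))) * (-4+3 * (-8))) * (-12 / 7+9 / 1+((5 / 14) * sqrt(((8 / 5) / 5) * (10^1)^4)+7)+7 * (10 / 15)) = -16864000 * sqrt(2) / 231 - 67118720 / 693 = -200096.12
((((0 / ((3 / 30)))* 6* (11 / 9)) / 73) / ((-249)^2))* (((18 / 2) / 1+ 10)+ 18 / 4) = 0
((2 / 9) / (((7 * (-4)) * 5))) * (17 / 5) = -17 / 3150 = -0.01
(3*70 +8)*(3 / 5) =654 / 5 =130.80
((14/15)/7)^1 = 2/15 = 0.13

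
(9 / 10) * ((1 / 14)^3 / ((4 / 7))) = 9 / 15680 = 0.00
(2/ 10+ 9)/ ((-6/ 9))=-69/ 5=-13.80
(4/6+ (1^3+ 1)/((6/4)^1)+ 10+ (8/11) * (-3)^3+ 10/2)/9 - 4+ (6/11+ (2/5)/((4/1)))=-3611/990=-3.65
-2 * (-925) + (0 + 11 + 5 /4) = 7449 /4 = 1862.25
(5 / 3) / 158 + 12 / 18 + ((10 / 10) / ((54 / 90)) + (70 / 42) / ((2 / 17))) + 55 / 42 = 19709 / 1106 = 17.82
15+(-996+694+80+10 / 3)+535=994 / 3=331.33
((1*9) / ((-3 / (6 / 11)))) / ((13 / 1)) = -18 / 143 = -0.13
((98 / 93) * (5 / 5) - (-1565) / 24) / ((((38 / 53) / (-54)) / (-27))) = 634921821 / 4712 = 134745.72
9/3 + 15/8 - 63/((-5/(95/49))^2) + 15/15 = -9871/2744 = -3.60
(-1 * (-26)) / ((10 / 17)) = 221 / 5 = 44.20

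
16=16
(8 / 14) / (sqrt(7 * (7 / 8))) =8 * sqrt(2) / 49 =0.23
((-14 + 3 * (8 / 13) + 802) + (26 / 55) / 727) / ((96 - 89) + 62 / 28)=5747928452 / 67054845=85.72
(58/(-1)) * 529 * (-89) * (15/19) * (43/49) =1761300210/931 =1891836.96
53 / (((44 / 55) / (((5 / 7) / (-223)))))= -1325 / 6244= -0.21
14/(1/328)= 4592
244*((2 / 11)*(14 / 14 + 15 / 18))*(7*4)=6832 / 3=2277.33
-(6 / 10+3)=-18 / 5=-3.60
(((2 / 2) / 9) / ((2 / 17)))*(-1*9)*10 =-85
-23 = -23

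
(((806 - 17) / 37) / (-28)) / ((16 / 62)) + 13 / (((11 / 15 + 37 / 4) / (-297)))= -389.70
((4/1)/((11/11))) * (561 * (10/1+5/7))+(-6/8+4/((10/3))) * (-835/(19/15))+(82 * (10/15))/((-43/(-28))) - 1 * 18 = 23763.81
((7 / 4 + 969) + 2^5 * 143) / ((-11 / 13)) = -6555.25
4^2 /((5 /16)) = 256 /5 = 51.20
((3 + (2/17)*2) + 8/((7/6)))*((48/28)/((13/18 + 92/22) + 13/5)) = 14267880/6188357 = 2.31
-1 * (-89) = 89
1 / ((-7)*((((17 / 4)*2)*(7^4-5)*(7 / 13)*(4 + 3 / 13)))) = -0.00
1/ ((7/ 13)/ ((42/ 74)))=39/ 37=1.05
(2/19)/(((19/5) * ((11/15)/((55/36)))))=125/2166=0.06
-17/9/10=-17/90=-0.19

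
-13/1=-13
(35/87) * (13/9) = 455/783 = 0.58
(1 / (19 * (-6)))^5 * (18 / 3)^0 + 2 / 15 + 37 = 3574853074651 / 96270729120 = 37.13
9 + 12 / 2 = 15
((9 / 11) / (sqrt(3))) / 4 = 3 *sqrt(3) / 44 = 0.12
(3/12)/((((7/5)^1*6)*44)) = 5/7392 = 0.00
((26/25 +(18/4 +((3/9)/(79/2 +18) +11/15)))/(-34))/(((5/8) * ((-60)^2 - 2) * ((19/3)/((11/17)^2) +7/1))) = -2621223/706222636000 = -0.00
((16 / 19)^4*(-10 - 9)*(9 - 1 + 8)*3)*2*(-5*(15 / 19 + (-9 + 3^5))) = 140330926080 / 130321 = 1076809.77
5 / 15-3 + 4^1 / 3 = -4 / 3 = -1.33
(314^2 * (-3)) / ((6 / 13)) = -640874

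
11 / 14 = 0.79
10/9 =1.11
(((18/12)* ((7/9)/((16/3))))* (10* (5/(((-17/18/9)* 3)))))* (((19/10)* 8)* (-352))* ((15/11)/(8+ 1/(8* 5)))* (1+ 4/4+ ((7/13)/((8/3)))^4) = 105111349882875/1662478688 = 63225.68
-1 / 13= -0.08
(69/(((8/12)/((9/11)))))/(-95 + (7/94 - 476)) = -9729/65593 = -0.15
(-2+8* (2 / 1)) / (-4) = -3.50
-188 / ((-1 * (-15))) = -188 / 15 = -12.53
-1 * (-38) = 38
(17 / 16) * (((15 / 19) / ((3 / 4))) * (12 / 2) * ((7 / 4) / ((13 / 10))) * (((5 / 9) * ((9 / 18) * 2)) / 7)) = 0.72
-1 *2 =-2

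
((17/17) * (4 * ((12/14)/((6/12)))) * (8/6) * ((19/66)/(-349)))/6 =-304/241857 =-0.00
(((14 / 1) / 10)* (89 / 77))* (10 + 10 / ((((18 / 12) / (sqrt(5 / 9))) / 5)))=178 / 11 + 1780* sqrt(5) / 99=56.39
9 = 9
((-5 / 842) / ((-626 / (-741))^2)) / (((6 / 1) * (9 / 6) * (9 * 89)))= -0.00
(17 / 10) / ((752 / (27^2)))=12393 / 7520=1.65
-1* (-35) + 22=57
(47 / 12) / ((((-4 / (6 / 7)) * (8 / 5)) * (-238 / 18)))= 2115 / 53312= 0.04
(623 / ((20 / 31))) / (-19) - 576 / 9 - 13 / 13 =-115.82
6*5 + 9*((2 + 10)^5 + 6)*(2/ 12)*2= 746544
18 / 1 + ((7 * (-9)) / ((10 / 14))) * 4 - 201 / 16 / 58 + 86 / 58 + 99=-1088237 / 4640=-234.53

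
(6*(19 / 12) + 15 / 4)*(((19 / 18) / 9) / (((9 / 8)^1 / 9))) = 1007 / 81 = 12.43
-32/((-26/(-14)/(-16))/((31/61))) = 111104/793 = 140.11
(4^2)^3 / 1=4096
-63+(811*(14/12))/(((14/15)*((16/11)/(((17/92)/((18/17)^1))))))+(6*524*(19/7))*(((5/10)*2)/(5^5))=142259094599/2318400000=61.36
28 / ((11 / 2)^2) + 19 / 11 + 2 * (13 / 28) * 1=6067 / 1694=3.58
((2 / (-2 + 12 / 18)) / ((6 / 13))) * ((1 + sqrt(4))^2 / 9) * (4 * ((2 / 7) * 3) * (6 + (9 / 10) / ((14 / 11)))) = -36621 / 490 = -74.74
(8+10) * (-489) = -8802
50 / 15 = 10 / 3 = 3.33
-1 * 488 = -488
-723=-723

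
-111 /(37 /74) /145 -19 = -2977 /145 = -20.53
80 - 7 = 73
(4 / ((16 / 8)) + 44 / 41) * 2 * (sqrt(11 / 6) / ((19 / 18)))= 756 * sqrt(66) / 779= 7.88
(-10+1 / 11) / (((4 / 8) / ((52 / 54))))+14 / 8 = -20593 / 1188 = -17.33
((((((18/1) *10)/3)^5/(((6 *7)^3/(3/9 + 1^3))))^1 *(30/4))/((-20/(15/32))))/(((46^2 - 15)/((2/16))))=-0.15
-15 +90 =75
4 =4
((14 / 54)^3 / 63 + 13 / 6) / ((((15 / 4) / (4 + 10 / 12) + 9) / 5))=1.11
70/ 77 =10/ 11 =0.91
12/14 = 6/7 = 0.86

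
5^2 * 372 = 9300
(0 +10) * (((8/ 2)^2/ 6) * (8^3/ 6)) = 2275.56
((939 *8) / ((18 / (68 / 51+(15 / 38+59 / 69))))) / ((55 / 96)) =135676736 / 72105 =1881.66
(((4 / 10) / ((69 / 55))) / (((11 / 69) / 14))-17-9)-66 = -64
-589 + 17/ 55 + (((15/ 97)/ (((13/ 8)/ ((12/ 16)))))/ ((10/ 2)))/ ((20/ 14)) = -8165593/ 13871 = -588.68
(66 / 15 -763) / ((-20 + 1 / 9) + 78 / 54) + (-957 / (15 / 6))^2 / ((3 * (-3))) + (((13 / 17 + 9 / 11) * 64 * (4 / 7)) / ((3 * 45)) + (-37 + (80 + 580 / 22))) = -2371832693387 / 146673450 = -16170.84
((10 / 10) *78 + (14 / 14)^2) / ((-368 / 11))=-869 / 368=-2.36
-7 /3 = -2.33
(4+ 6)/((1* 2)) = 5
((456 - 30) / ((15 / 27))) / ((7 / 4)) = 15336 / 35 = 438.17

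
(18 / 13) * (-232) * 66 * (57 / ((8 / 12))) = -23565168 / 13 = -1812705.23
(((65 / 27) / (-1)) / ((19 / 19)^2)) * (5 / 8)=-1.50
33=33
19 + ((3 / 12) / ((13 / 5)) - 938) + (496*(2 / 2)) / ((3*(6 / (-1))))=-442943 / 468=-946.46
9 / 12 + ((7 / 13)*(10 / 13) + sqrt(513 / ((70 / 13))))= 787 / 676 + 3*sqrt(51870) / 70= 10.92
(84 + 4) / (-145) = -88 / 145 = -0.61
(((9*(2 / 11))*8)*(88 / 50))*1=576 / 25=23.04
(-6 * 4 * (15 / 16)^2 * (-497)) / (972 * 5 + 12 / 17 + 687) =30175 / 15968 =1.89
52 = 52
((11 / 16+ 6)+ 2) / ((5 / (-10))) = -17.38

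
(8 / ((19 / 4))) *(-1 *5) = -160 / 19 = -8.42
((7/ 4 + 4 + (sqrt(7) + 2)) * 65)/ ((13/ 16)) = 80 * sqrt(7) + 620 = 831.66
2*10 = 20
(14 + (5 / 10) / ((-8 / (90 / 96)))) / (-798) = -3569 / 204288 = -0.02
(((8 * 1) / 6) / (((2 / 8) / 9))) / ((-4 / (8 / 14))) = -6.86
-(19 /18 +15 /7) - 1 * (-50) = 5897 /126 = 46.80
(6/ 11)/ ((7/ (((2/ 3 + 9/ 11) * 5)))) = 70/ 121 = 0.58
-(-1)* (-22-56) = -78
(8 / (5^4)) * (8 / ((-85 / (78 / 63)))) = -1664 / 1115625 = -0.00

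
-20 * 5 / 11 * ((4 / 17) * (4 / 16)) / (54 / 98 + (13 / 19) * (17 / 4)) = -372400 / 2408747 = -0.15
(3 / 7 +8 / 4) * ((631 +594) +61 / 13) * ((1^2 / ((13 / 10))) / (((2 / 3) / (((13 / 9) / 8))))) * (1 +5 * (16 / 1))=18343935 / 364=50395.43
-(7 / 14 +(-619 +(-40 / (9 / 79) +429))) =9731 / 18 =540.61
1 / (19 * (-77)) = -1 / 1463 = -0.00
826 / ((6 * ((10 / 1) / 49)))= 20237 / 30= 674.57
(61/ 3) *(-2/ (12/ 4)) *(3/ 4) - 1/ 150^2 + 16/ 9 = -62917/ 7500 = -8.39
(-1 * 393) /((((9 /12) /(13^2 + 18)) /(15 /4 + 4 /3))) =-1494317 /3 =-498105.67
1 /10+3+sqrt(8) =2* sqrt(2)+31 /10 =5.93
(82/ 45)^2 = 6724/ 2025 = 3.32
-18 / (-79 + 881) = -9 / 401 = -0.02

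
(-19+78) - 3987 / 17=-2984 / 17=-175.53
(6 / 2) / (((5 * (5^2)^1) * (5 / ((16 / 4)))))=12 / 625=0.02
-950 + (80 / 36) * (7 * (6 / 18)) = -25510 / 27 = -944.81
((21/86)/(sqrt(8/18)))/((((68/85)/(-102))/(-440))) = 883575/43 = 20548.26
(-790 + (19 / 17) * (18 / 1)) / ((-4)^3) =409 / 34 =12.03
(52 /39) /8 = 1 /6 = 0.17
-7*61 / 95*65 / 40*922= -2559011 / 380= -6734.24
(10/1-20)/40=-1/4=-0.25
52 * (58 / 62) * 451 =680108 / 31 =21938.97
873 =873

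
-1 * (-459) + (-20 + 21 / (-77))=4826 / 11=438.73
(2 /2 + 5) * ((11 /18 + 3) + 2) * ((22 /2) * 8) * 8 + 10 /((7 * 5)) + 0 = 23701.62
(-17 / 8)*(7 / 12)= -119 / 96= -1.24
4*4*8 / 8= 16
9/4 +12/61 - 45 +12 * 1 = -7455/244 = -30.55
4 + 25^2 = 629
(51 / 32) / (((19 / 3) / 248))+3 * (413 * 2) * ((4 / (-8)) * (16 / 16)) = -89421 / 76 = -1176.59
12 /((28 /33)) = 99 /7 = 14.14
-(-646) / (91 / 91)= 646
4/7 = 0.57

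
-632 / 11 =-57.45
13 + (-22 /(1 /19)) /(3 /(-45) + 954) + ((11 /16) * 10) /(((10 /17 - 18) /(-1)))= 439019811 /33883712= 12.96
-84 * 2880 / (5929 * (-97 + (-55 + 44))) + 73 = 62151 / 847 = 73.38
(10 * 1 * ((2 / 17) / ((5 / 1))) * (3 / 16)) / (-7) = -3 / 476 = -0.01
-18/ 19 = -0.95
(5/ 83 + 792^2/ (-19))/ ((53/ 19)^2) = -4242.79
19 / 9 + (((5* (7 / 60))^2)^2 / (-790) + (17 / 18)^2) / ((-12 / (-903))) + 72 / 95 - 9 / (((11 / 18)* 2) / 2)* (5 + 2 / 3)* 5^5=-79346780002225 / 304330752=-260725.48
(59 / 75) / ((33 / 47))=2773 / 2475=1.12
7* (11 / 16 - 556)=-62195 / 16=-3887.19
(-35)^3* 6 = -257250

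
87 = 87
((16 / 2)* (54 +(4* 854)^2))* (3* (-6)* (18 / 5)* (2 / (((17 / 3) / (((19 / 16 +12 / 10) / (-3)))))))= 144426240648 / 85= 1699132242.92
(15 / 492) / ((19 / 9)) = 45 / 3116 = 0.01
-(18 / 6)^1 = -3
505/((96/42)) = 3535/16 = 220.94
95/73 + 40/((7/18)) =53225/511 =104.16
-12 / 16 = -3 / 4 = -0.75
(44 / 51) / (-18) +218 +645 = 396095 / 459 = 862.95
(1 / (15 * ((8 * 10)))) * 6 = 1 / 200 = 0.00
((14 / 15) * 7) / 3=98 / 45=2.18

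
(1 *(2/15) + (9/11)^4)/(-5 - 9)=-127697/3074610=-0.04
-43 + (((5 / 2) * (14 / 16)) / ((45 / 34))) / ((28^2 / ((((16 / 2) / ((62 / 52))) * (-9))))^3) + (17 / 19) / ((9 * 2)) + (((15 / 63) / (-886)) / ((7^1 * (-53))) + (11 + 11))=-336935448274481881 / 16082033956778664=-20.95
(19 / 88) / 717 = 19 / 63096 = 0.00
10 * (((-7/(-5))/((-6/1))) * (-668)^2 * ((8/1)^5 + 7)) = -34124980400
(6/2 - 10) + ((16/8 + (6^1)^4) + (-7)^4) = 3692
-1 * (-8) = 8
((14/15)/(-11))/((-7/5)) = 2/33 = 0.06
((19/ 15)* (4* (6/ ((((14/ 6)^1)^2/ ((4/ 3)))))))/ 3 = 608/ 245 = 2.48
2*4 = 8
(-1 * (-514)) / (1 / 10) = 5140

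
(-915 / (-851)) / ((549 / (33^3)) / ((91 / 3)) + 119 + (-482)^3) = -110825715 / 11542228323152668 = -0.00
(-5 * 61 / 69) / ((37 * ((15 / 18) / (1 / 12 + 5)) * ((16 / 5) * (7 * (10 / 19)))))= -70699 / 1143744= -0.06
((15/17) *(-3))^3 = -18.55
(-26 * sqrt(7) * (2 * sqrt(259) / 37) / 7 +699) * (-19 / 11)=-13281 / 11 +988 * sqrt(37) / 407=-1192.60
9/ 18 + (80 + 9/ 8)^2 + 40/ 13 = 5478589/ 832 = 6584.84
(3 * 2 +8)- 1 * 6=8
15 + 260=275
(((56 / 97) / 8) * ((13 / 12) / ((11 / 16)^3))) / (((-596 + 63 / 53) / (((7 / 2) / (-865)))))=0.00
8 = 8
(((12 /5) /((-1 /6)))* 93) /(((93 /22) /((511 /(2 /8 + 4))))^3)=-727445905657856 /23606965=-30814884.75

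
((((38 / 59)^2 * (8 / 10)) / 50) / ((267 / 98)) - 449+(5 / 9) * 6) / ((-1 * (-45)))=-51776546101 / 5228026875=-9.90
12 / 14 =6 / 7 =0.86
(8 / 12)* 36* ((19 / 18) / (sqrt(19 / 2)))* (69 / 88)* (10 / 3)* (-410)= -47150* sqrt(38) / 33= -8807.64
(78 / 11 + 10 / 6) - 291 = -9314 / 33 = -282.24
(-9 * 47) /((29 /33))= -13959 /29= -481.34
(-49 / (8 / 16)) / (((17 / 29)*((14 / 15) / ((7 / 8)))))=-21315 / 136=-156.73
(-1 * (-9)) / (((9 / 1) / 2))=2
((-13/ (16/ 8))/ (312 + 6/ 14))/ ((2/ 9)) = -91/ 972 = -0.09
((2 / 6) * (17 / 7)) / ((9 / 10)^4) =170000 / 137781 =1.23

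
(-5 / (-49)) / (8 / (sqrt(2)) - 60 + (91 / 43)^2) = -949082455 / 511043963801 - 68376020 *sqrt(2) / 511043963801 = -0.00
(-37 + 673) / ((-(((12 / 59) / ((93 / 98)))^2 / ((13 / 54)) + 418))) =-13829226294 / 9093168725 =-1.52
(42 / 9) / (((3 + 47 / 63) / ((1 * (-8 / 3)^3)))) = -12544 / 531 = -23.62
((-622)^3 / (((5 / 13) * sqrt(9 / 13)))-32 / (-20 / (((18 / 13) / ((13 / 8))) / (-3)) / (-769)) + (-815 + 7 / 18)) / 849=-3128344024 * sqrt(13) / 12735-7074907 / 12913290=-885701.75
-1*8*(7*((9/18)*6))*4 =-672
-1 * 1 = -1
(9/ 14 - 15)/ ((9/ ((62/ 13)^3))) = -7983988/ 46137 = -173.05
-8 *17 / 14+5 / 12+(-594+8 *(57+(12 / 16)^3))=-24179 / 168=-143.92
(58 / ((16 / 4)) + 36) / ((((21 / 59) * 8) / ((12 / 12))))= 5959 / 336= 17.74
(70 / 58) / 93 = 35 / 2697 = 0.01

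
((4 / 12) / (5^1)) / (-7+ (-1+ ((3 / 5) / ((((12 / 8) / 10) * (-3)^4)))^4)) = -14348907 / 1721867560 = -0.01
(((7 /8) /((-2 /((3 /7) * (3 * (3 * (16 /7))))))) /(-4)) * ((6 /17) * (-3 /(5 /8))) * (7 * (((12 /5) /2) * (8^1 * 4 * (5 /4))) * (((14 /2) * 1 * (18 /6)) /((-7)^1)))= 139968 /85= 1646.68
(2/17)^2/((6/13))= 26/867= 0.03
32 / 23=1.39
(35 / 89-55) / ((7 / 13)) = -63180 / 623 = -101.41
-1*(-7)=7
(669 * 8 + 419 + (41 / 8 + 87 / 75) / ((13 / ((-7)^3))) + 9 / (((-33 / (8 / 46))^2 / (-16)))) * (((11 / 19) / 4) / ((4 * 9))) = 932831231441 / 41394038400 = 22.54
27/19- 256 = -4837/19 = -254.58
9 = 9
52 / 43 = 1.21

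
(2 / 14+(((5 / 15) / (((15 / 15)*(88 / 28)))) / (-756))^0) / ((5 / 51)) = 408 / 35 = 11.66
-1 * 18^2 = -324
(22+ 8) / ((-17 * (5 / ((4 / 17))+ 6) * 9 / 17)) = -40 / 327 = -0.12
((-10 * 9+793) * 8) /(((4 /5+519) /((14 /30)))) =39368 /7797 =5.05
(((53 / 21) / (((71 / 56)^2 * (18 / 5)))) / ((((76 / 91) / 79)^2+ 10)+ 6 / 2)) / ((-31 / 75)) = -76695673964000 / 944941567611411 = -0.08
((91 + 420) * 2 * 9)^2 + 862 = 84604066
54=54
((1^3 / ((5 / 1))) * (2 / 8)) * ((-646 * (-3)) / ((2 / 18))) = 872.10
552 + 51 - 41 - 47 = 515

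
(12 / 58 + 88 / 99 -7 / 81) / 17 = 2371 / 39933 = 0.06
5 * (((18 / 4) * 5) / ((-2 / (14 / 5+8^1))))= -1215 / 2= -607.50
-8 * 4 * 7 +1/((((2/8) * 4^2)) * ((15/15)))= -895/4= -223.75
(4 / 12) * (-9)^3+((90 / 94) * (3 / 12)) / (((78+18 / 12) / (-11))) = -1210791 / 4982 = -243.03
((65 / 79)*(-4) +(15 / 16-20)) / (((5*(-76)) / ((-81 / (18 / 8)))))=-2.12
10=10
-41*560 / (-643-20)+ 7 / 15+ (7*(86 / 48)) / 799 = 14588679 / 415480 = 35.11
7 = 7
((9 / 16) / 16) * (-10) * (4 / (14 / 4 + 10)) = -0.10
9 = 9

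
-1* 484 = -484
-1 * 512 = -512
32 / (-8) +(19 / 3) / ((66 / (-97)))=-13.31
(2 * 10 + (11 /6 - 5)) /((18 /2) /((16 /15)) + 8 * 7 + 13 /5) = 0.25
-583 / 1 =-583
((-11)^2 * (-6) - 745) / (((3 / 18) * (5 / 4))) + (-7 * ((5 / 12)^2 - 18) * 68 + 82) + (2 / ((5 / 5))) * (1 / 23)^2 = 143455109 / 95220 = 1506.56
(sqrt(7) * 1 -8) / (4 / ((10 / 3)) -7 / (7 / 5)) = 40 / 19 -5 * sqrt(7) / 19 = 1.41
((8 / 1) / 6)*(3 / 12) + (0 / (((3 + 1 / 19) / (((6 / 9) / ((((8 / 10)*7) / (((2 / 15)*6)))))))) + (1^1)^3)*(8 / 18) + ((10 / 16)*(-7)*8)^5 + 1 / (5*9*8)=-18907874719 / 360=-52521874.22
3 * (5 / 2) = 15 / 2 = 7.50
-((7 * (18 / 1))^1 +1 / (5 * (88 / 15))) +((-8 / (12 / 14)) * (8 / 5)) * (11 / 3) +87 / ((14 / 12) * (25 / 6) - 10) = -28969843 / 146520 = -197.72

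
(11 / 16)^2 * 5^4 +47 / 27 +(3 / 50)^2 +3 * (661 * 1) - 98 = 9426907427 / 4320000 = 2182.15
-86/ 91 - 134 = -12280/ 91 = -134.95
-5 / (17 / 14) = -70 / 17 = -4.12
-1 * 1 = -1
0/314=0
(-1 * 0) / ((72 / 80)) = 0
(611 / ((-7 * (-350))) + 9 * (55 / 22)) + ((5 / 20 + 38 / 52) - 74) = -3202189 / 63700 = -50.27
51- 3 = 48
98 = 98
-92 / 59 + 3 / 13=-1019 / 767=-1.33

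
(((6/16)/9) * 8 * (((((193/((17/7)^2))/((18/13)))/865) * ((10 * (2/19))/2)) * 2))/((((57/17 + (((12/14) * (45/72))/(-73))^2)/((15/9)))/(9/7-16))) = -75578402667040/1077896988191223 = -0.07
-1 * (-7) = 7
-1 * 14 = -14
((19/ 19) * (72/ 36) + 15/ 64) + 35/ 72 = 1567/ 576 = 2.72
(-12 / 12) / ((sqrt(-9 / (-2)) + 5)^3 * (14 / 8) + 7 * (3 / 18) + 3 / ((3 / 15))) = -406704 / 43243169 + 240408 * sqrt(2) / 43243169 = -0.00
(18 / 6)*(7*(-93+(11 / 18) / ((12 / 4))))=-35077 / 18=-1948.72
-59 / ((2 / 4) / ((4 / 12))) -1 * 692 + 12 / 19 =-41650 / 57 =-730.70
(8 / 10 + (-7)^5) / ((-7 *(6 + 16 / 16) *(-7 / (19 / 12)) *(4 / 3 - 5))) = 1596589 / 75460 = 21.16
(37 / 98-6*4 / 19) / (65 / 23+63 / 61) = -2313547 / 10080868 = -0.23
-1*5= -5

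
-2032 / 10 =-1016 / 5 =-203.20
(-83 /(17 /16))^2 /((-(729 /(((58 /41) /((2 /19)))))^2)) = -535425865984 /258178820769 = -2.07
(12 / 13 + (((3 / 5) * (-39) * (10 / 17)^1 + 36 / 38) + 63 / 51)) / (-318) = 0.03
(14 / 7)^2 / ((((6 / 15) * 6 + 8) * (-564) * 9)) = -0.00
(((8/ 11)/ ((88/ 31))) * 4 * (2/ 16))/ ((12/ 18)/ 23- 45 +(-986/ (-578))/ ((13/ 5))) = -472719/ 163533436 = -0.00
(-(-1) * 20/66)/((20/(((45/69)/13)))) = 5/6578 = 0.00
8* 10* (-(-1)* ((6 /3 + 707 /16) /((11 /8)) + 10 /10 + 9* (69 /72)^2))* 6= 452565 /22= 20571.14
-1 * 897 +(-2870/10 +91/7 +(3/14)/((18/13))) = -98351/84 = -1170.85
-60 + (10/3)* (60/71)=-4060/71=-57.18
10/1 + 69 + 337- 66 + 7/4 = 1407/4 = 351.75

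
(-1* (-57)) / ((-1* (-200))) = 0.28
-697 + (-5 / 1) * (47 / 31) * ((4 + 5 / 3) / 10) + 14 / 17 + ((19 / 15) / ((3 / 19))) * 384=37628767 / 15810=2380.06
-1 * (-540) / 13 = 540 / 13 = 41.54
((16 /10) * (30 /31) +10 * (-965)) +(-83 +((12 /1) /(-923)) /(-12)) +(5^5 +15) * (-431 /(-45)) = 5238609538 /257517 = 20342.77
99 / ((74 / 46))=2277 / 37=61.54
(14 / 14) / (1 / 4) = 4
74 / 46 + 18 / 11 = 821 / 253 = 3.25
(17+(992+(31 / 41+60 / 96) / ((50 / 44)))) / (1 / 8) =8283766 / 1025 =8081.72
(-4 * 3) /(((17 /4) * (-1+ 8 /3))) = -144 /85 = -1.69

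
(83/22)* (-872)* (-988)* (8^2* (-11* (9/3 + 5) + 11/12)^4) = 969022835499647500/81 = 11963244882711697.53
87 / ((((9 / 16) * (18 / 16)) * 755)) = 3712 / 20385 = 0.18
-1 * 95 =-95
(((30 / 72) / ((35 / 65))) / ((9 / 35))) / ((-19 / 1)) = -325 / 2052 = -0.16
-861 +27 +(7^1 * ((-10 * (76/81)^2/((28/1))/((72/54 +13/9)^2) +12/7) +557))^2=15292855.98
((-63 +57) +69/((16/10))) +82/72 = 2755/72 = 38.26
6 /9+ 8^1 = 26 /3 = 8.67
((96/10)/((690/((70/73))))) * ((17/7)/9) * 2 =0.01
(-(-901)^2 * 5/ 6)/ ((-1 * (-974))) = -694.56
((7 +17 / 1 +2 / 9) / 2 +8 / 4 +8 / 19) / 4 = 2485 / 684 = 3.63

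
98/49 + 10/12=17/6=2.83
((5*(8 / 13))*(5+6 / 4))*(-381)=-7620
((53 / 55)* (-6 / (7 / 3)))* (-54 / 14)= 25758 / 2695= 9.56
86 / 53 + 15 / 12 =609 / 212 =2.87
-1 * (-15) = 15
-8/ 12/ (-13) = 2/ 39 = 0.05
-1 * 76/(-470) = 0.16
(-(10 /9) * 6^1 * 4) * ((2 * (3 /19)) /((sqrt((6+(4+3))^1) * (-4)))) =40 * sqrt(13) /247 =0.58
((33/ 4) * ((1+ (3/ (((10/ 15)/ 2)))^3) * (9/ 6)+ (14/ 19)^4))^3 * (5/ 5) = 104514869959761489124956469047/ 141652154820234304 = 737827603769.23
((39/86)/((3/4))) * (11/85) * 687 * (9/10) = 48.38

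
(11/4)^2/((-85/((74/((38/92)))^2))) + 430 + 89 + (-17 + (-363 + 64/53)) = -4416280778/1626305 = -2715.53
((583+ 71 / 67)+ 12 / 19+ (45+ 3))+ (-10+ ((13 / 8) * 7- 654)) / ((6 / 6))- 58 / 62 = -6588491 / 315704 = -20.87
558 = 558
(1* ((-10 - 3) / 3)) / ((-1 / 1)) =13 / 3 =4.33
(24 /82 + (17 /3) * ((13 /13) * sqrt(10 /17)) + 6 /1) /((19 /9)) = 3 * sqrt(170) /19 + 2322 /779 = 5.04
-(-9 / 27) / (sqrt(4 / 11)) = sqrt(11) / 6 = 0.55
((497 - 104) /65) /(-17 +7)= -393 /650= -0.60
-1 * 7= -7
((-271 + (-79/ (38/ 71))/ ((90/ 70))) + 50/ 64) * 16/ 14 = -2106845/ 4788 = -440.03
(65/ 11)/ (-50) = -13/ 110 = -0.12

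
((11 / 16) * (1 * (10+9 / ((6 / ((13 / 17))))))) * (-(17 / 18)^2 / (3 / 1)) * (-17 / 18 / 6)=1204841 / 3359232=0.36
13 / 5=2.60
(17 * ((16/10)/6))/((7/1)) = 0.65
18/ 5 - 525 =-2607/ 5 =-521.40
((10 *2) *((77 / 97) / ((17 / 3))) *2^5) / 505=29568 / 166549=0.18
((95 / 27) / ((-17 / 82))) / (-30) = 779 / 1377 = 0.57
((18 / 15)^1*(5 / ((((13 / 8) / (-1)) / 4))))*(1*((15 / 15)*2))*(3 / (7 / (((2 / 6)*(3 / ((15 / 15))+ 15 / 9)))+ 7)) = -2304 / 299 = -7.71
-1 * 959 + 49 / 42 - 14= -5831 / 6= -971.83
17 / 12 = 1.42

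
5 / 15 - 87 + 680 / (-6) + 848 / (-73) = -15448 / 73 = -211.62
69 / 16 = 4.31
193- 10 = 183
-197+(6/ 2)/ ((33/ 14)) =-2153/ 11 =-195.73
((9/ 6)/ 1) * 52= 78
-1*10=-10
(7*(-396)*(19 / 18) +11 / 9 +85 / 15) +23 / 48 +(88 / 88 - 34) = -425035 / 144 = -2951.63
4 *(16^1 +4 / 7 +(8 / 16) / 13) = 6046 / 91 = 66.44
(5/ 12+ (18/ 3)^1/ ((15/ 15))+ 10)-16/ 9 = 527/ 36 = 14.64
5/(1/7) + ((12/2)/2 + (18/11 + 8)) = 524/11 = 47.64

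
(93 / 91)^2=1.04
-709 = -709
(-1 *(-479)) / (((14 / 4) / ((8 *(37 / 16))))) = 17723 / 7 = 2531.86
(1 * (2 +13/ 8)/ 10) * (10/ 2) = 29/ 16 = 1.81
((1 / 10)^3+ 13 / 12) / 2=3253 / 6000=0.54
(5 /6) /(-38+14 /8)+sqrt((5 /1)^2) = 433 /87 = 4.98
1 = 1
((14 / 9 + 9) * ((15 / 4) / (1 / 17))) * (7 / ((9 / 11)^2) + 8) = 12072125 / 972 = 12419.88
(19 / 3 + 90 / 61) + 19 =4906 / 183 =26.81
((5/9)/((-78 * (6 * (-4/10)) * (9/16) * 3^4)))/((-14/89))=-0.00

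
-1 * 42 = -42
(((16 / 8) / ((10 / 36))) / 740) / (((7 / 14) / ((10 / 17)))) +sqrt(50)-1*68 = -213824 / 3145 +5*sqrt(2) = -60.92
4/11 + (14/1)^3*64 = 1931780/11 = 175616.36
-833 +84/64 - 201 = -16523/16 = -1032.69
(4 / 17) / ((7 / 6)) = 24 / 119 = 0.20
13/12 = 1.08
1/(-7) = -1/7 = -0.14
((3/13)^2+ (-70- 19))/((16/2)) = -1879/169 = -11.12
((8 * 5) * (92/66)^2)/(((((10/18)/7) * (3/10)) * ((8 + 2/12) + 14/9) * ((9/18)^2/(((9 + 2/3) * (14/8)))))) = 13745536/605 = 22719.89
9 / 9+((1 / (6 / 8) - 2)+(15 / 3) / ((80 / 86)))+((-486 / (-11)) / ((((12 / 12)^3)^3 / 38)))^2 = 2818741.44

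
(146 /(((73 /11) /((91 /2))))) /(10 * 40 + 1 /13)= 1859 /743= 2.50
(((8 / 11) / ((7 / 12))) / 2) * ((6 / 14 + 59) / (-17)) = -19968 / 9163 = -2.18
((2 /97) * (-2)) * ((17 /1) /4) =-17 /97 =-0.18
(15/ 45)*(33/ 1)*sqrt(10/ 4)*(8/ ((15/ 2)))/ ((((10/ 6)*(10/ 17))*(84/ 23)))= 4301*sqrt(10)/ 2625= 5.18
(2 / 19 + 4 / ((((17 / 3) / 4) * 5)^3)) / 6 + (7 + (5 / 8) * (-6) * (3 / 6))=1440648437 / 280041000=5.14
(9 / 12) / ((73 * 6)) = 1 / 584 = 0.00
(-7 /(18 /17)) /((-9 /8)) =476 /81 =5.88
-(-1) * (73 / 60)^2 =5329 / 3600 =1.48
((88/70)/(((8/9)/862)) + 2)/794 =42739/27790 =1.54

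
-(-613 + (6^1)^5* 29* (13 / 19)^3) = -491227721 / 6859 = -71617.98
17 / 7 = 2.43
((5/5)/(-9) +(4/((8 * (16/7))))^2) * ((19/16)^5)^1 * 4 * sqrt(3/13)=-1443565717 * sqrt(39)/31406948352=-0.29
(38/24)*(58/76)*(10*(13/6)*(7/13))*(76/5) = 3857/18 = 214.28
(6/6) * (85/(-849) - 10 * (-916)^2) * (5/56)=-5088275375/6792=-749157.15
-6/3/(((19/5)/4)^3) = -16000/6859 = -2.33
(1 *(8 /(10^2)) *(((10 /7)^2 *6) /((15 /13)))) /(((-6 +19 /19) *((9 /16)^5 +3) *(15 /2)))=-436207616 /58887777375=-0.01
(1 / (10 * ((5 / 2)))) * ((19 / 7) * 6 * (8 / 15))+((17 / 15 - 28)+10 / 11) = -739493 / 28875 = -25.61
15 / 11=1.36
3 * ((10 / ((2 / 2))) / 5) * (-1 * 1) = -6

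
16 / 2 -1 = 7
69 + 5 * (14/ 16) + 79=1219/ 8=152.38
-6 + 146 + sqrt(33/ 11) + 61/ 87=sqrt(3) + 12241/ 87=142.43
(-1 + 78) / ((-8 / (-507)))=4879.88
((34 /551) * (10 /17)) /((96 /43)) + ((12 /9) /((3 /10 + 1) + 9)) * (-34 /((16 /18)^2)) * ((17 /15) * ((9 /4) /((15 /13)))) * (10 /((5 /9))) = -754498639 /3405180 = -221.57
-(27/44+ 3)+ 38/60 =-1967/660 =-2.98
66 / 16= 33 / 8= 4.12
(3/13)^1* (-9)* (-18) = 486/13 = 37.38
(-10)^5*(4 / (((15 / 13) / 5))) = -5200000 / 3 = -1733333.33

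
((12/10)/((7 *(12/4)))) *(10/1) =4/7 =0.57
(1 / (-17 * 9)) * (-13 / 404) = 0.00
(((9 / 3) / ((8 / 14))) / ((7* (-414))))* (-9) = 3 / 184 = 0.02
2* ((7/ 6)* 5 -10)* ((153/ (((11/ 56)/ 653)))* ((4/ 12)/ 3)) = -15541400/ 33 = -470951.52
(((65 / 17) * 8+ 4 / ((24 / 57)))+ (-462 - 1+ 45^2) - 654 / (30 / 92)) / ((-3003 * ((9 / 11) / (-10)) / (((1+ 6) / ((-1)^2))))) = -68597 / 5967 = -11.50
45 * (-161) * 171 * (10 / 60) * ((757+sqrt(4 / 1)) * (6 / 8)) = -940321305 / 8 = -117540163.12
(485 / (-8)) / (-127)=485 / 1016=0.48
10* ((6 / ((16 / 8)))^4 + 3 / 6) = 815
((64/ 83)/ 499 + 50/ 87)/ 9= 2076418/ 32429511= 0.06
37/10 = 3.70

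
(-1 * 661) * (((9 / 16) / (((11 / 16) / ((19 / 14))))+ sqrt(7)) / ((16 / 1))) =-661 * sqrt(7) / 16 - 113031 / 2464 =-155.18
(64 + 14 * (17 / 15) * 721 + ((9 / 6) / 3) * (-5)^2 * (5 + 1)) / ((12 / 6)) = 173683 / 30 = 5789.43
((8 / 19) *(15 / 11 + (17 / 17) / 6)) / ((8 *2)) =101 / 2508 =0.04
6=6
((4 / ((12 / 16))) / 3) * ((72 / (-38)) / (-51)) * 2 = 128 / 969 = 0.13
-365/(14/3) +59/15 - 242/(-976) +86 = 613189/51240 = 11.97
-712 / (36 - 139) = 712 / 103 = 6.91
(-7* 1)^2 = 49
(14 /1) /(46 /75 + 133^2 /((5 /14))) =525 /1857368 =0.00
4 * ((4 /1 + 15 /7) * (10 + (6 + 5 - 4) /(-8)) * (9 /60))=9417 /280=33.63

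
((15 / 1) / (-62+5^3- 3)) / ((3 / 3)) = 1 / 4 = 0.25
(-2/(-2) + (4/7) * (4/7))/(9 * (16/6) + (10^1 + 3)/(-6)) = 390/6419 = 0.06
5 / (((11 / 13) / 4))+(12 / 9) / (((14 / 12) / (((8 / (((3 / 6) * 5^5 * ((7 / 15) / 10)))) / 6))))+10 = 2267658 / 67375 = 33.66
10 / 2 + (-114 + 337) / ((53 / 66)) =14983 / 53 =282.70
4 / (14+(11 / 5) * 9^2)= 20 / 961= 0.02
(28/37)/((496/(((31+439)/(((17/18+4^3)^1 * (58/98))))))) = 103635/5554921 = 0.02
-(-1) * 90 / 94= 45 / 47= 0.96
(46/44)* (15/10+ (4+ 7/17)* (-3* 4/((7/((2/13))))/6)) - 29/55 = 25933/30940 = 0.84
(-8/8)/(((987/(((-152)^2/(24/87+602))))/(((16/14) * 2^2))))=-10720256/60336297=-0.18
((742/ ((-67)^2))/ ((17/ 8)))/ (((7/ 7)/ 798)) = 4736928/ 76313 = 62.07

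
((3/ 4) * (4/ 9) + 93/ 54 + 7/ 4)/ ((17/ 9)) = 137/ 68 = 2.01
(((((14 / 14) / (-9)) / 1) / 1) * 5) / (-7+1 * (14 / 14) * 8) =-0.56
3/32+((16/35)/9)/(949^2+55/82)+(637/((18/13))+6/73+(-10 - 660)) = -3799697440206901/18113765379360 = -209.77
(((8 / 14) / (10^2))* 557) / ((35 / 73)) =40661 / 6125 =6.64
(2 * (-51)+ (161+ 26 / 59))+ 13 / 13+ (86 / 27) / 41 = 3952636 / 65313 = 60.52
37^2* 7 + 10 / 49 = 469577 / 49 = 9583.20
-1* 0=0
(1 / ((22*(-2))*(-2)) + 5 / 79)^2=269361 / 48330304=0.01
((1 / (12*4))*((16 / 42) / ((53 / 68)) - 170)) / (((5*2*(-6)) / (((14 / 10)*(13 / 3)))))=0.36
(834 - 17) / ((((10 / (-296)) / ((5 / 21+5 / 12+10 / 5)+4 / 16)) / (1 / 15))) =-7375876 / 1575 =-4683.10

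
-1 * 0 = 0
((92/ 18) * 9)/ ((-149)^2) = 46/ 22201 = 0.00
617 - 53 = 564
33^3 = 35937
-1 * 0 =0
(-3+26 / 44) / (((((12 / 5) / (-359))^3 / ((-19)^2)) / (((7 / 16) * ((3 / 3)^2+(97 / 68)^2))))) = 10869886152919089625 / 2812575744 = 3864744327.72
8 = 8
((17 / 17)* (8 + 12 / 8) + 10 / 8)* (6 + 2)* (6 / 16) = 129 / 4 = 32.25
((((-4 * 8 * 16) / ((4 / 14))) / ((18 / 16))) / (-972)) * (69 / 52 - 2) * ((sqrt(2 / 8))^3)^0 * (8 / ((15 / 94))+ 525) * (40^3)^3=-14184230158336000000000 / 85293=-166300049925972823.09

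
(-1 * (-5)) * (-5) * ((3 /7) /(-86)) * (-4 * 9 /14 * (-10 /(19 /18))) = 121500 /40033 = 3.03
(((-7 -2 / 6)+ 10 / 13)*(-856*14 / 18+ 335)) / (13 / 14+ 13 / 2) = 102592 / 351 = 292.28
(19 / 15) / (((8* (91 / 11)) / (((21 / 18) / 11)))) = 19 / 9360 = 0.00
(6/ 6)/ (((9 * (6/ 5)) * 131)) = 5/ 7074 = 0.00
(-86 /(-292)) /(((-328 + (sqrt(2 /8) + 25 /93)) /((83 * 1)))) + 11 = 48542678 /4443145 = 10.93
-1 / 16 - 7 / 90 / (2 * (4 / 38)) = -311 / 720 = -0.43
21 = 21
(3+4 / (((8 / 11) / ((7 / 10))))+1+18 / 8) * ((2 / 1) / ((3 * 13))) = 101 / 195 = 0.52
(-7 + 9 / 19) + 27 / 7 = -355 / 133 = -2.67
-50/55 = -10/11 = -0.91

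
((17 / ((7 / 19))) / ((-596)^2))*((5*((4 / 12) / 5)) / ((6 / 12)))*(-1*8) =-323 / 466221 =-0.00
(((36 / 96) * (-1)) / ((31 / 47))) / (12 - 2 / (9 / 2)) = -1269 / 25792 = -0.05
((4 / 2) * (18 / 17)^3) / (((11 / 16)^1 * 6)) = 31104 / 54043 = 0.58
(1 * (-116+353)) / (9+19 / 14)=3318 / 145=22.88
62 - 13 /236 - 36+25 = 50.94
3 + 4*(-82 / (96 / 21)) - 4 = -291 / 4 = -72.75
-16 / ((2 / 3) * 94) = -12 / 47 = -0.26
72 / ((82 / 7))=252 / 41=6.15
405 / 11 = 36.82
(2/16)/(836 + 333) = 1/9352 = 0.00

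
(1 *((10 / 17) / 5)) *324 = 648 / 17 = 38.12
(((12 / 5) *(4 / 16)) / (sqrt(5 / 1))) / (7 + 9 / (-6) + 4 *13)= 6 *sqrt(5) / 2875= 0.00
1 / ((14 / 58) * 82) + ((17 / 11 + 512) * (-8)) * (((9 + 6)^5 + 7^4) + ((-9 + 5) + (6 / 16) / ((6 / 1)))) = -9880262874760 / 3157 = -3129636640.72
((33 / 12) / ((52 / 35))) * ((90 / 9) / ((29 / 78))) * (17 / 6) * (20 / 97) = 163625 / 5626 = 29.08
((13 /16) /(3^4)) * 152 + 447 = 72661 /162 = 448.52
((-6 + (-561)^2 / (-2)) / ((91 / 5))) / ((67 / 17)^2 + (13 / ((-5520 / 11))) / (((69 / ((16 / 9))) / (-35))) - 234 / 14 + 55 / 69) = 19487261788065 / 813501572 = 23954.79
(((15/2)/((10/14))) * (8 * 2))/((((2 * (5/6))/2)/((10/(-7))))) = -288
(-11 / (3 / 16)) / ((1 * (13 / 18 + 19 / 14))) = -28.21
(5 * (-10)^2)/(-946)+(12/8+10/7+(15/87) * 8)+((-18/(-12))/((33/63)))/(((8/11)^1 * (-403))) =2333855851/619130512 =3.77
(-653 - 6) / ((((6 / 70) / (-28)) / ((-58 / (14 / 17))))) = -45484180 / 3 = -15161393.33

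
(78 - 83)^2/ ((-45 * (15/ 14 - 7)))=70/ 747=0.09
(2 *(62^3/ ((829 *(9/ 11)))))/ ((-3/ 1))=-5243216/ 22383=-234.25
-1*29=-29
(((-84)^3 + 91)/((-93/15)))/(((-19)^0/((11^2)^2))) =43382234665/31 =1399426924.68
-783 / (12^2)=-87 / 16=-5.44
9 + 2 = 11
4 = 4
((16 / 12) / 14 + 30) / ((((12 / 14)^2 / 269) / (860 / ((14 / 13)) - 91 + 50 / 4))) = 214231331 / 27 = 7934493.74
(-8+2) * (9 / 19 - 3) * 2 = 576 / 19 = 30.32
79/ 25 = 3.16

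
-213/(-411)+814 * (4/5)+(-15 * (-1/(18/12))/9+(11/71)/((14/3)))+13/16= 32045818361/49024080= 653.68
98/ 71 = 1.38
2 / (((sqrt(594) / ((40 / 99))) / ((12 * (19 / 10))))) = 304 * sqrt(66) / 3267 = 0.76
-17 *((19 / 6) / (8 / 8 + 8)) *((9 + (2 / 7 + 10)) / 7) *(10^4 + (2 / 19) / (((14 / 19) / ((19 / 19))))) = -113051615 / 686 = -164798.27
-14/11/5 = -14/55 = -0.25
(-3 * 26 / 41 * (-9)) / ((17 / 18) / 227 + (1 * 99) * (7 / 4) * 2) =717093 / 14512114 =0.05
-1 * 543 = -543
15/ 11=1.36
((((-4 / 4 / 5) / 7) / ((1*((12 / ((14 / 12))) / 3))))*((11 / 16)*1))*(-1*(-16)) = -11 / 120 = -0.09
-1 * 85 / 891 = -85 / 891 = -0.10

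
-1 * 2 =-2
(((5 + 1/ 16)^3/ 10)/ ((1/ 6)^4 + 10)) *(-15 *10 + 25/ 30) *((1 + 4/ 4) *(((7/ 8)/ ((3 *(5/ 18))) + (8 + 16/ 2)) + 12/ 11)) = -788515486371/ 112302080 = -7021.38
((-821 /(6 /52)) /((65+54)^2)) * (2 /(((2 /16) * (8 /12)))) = -170768 /14161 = -12.06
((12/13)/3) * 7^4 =738.77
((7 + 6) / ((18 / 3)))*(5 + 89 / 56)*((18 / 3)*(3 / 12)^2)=4797 / 896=5.35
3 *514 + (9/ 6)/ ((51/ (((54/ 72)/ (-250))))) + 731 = 2273.00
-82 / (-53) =82 / 53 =1.55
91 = 91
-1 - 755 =-756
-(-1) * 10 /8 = 5 /4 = 1.25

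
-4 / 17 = -0.24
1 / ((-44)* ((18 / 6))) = -1 / 132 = -0.01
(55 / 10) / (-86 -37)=-11 / 246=-0.04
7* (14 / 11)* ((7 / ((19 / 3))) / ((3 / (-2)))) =-1372 / 209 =-6.56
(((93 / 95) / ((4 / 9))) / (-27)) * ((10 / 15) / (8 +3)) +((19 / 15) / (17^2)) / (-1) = -16901 / 1812030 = -0.01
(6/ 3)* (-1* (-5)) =10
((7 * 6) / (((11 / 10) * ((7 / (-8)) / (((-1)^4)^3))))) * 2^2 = -1920 / 11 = -174.55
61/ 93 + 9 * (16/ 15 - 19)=-74746/ 465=-160.74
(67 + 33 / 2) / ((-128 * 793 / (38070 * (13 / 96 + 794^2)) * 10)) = -12825976044087 / 6496256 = -1974364.32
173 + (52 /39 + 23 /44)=23081 /132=174.86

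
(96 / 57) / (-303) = -32 / 5757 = -0.01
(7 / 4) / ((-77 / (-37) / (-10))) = -185 / 22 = -8.41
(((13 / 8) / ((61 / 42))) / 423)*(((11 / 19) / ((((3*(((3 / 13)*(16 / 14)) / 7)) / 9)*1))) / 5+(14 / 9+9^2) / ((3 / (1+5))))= 108510493 / 235323360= 0.46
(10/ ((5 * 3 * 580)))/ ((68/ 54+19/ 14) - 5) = -63/ 130645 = -0.00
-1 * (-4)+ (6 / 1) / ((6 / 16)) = 20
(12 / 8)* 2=3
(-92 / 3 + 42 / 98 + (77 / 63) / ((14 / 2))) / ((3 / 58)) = -109852 / 189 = -581.23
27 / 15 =9 / 5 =1.80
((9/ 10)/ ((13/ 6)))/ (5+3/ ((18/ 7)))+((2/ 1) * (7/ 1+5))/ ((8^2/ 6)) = 22293/ 9620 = 2.32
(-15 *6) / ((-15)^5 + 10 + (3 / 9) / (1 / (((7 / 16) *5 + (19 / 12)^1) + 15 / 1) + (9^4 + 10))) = 799270065 / 6743752365202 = 0.00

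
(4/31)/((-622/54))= -0.01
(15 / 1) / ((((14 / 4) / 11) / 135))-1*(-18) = 6382.29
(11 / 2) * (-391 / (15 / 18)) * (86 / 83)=-1109658 / 415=-2673.87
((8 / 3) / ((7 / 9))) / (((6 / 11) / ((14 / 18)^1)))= 44 / 9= 4.89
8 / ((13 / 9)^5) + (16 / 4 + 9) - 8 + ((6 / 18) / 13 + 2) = 9242890 / 1113879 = 8.30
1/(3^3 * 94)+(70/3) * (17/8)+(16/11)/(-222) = 102423073/2065932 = 49.58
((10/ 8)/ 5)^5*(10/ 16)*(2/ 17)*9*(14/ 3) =0.00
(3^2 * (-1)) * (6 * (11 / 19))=-594 / 19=-31.26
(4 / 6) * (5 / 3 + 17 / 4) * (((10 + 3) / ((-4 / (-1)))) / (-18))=-923 / 1296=-0.71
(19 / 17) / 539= 0.00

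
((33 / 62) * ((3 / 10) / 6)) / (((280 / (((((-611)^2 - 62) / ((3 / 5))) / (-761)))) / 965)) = -74.98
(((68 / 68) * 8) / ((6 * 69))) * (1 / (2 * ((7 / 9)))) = 2 / 161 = 0.01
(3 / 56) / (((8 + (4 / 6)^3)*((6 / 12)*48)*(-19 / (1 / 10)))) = -27 / 19066880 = -0.00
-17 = -17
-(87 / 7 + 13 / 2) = -265 / 14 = -18.93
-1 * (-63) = 63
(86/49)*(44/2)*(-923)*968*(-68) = 2345908252.73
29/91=0.32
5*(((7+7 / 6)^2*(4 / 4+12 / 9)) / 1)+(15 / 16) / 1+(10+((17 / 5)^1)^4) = 249121697 / 270000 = 922.67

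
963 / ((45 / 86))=9202 / 5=1840.40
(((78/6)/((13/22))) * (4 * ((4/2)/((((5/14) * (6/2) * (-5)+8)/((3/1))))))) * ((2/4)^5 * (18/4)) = 2079/74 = 28.09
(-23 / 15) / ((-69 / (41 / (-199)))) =-41 / 8955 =-0.00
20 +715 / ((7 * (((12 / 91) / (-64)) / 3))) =-148700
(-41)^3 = -68921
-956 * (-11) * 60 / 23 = 630960 / 23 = 27433.04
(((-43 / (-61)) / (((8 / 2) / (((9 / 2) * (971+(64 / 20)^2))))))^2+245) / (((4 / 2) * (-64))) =-90162951089009 / 19051520000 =-4732.59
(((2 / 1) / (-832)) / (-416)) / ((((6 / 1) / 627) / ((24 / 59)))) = 627 / 2552576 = 0.00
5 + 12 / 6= 7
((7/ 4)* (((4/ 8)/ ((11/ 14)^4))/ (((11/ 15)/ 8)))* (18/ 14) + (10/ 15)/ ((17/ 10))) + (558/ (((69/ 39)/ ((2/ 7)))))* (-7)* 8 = -947145937324/ 188912823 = -5013.67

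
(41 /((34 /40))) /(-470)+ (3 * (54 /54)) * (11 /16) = 25055 /12784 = 1.96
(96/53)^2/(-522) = -512/81461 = -0.01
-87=-87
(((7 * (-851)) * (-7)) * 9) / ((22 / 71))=26645661 / 22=1211166.41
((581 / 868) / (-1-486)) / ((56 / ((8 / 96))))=-83 / 40580736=-0.00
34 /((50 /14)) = 9.52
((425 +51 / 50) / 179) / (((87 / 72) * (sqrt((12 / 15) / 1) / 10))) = 1428 * sqrt(5) / 145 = 22.02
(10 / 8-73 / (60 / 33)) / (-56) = 389 / 560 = 0.69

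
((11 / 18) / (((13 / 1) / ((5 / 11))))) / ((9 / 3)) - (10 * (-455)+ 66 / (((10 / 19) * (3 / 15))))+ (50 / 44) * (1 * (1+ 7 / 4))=11024579 / 2808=3926.13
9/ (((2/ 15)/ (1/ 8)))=135/ 16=8.44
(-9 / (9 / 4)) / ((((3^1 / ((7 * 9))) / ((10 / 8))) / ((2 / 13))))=-210 / 13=-16.15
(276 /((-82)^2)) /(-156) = -23 /87412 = -0.00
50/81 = 0.62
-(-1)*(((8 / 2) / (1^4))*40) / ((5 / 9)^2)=2592 / 5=518.40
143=143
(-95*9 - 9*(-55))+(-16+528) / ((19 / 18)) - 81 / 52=122013 / 988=123.49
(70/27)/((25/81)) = 42/5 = 8.40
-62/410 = -31/205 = -0.15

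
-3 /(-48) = 1 /16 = 0.06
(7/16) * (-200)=-175/2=-87.50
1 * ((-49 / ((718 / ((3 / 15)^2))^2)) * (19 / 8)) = -931 / 2577620000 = -0.00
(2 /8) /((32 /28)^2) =49 /256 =0.19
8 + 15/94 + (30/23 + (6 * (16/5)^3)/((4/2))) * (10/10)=29124281/270250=107.77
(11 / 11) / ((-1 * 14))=-1 / 14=-0.07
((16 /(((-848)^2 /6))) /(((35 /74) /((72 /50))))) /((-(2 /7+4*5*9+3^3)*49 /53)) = -999 /471030875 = -0.00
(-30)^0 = 1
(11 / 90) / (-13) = -11 / 1170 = -0.01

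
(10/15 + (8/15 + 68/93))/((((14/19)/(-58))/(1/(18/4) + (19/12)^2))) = -414.87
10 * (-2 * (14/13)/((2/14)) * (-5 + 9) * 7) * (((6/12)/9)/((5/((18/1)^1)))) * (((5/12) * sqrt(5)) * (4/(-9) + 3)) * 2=-4020.59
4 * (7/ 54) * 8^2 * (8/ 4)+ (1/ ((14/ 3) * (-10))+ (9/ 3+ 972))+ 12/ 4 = 3947639/ 3780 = 1044.35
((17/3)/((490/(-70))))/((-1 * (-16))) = -17/336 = -0.05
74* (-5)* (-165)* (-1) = -61050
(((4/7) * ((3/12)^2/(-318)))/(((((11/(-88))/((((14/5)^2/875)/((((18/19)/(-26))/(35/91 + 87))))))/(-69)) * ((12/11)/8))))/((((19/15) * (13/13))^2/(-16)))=-36788224/377625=-97.42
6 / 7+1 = 13 / 7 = 1.86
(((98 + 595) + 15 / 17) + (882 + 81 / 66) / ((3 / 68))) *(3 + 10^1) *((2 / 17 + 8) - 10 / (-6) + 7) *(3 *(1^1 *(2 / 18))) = 14367961712 / 9537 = 1506549.41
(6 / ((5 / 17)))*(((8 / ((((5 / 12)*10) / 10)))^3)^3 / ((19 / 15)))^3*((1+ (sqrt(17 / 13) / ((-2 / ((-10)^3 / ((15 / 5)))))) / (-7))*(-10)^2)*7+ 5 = 25612104158535636475362061602849024772755634158598959057067 / 81765651702880859375-4878496030197264090545154591018861861399391600016105668608*sqrt(221) / 8503627777099609375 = -8215364120720368919096593000000000000000.00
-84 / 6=-14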